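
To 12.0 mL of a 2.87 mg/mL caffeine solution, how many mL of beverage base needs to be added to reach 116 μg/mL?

116 μg/mL = 0.116 mg/mL.
V₂ = C₁V₁/C₂ = 2.87 × 12.0 / 0.116 = 297 mL.
Diluent to add = V₂ − V₁ = 297 − 12.0 = 285 mL.

285 mL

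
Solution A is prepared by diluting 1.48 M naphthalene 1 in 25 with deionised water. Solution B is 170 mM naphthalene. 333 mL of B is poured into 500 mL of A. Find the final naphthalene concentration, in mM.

103 mM

C_A = 1.48 M / 25 = 0.0592 M.
C_B = 170 mM = 0.170 M.
C_mix = (C_A·V_A + C_B·V_B)/(V_A + V_B) = (0.0592×500 + 0.170×333) / 833.0 = 0.103 M = 103 mM.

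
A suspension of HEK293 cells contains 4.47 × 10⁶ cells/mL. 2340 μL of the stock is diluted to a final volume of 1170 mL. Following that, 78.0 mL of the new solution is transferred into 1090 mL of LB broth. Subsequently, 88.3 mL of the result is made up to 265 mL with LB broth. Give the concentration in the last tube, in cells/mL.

199 cells/mL

Overall dilution factor = 500 × 14.97 × 3.001 = 2.25 × 10⁴.
4.47 × 10⁶ cells/mL / 2.25 × 10⁴ = 199 cells/mL.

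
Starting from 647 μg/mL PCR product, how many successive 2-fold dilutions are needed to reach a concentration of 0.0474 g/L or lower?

Need 2ⁿ ≥ 13.6, so n ≥ log(13.6)/log(2) = 3.77.
Minimum whole steps: n = 4.

4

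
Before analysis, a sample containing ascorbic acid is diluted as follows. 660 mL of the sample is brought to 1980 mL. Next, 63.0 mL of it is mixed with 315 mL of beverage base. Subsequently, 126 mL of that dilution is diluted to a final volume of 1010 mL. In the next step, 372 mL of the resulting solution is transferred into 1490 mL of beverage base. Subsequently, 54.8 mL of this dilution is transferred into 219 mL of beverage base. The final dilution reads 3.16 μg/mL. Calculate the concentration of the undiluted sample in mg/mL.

Overall dilution factor = 3 × 6 × 8.016 × 5.005 × 4.996 = 3608.
Original = 3.16 μg/mL × 3608 = 1.14 × 10⁴ μg/mL = 11.4 mg/mL.

11.4 mg/mL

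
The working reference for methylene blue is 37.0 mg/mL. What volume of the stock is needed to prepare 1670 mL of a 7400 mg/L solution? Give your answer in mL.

7400 mg/L = 7.40 mg/mL.
V₁ = C₂V₂/C₁ = 7.40 × 1670 / 37.0 = 334 mL.

334 mL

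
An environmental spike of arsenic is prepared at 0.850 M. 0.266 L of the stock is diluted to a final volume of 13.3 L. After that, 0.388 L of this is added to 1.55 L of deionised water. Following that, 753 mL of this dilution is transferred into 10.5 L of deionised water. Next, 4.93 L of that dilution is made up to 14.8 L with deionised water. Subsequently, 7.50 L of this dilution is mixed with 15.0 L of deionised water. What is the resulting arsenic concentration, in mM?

0.0253 mM

Overall dilution factor = 50 × 4.995 × 14.94 × 3.002 × 3 = 3.36 × 10⁴.
0.850 M / 3.36 × 10⁴ = 2.53 × 10⁻⁵ M = 0.0253 mM.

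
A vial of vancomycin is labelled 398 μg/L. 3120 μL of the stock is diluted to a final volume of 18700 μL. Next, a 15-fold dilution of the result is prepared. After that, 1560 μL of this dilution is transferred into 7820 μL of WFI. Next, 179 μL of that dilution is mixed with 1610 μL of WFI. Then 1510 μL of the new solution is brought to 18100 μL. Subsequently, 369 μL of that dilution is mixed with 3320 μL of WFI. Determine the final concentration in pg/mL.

0.615 pg/mL

Overall dilution factor = 5.994 × 15 × 6.013 × 9.994 × 11.99 × 9.997 = 6.47 × 10⁵.
398 μg/L / 6.47 × 10⁵ = 6.15 × 10⁻⁴ μg/L = 0.615 pg/mL.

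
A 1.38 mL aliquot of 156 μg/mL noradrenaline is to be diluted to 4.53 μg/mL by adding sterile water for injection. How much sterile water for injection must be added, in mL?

V₂ = C₁V₁/C₂ = 156 × 1.38 / 4.53 = 47.5 mL.
Diluent to add = V₂ − V₁ = 47.5 − 1.38 = 46.1 mL.

46.1 mL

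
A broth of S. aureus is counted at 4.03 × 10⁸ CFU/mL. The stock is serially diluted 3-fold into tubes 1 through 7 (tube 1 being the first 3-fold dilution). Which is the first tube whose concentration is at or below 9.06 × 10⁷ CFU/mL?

tube 2

Tube n has concentration 4.03 × 10⁸ CFU/mL / 3ⁿ.
Need 3ⁿ ≥ 4.03 × 10⁸ CFU/mL / 9.06 × 10⁷ CFU/mL = 4.45, so n ≥ 1.36.
First such tube: n = 2.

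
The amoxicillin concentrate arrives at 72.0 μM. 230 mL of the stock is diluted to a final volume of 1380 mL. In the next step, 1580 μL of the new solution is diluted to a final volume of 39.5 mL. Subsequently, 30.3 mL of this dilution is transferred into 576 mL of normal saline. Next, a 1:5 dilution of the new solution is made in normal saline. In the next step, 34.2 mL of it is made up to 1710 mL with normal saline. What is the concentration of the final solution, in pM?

96.0 pM

Overall dilution factor = 6 × 25 × 20.01 × 5 × 50 = 7.50 × 10⁵.
72.0 μM / 7.50 × 10⁵ = 9.60 × 10⁻⁵ μM = 96.0 pM.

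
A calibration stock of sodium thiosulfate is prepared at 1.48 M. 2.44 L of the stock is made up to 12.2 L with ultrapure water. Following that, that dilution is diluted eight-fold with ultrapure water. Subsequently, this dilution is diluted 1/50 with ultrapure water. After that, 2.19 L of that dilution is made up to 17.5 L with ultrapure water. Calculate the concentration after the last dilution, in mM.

Overall dilution factor = 5 × 8 × 50 × 7.991 = 1.60 × 10⁴.
1.48 M / 1.60 × 10⁴ = 9.26 × 10⁻⁵ M = 0.0926 mM.

0.0926 mM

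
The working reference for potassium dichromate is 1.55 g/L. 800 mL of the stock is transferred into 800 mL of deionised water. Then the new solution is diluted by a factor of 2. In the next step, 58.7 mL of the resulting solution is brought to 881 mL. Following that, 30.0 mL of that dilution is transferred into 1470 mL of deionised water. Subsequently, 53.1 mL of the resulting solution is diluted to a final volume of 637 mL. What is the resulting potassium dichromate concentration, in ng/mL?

Overall dilution factor = 2 × 2 × 15.01 × 50 × 12.00 = 3.60 × 10⁴.
1.55 g/L / 3.60 × 10⁴ = 4.30 × 10⁻⁵ g/L = 43.0 ng/mL.

43.0 ng/mL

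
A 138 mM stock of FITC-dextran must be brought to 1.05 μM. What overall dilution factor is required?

1.31 × 10⁵

Factor = C₀/C_target = 138 mM / 1.05 μM = 1.31 × 10⁵.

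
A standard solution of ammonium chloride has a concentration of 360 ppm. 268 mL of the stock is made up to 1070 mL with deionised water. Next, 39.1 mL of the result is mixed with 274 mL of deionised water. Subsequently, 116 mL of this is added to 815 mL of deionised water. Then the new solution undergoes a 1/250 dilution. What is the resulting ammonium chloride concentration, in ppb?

Overall dilution factor = 3.993 × 8.008 × 8.026 × 250 = 6.41 × 10⁴.
360 ppm / 6.41 × 10⁴ = 5.61 × 10⁻³ ppm = 5.61 ppb.

5.61 ppb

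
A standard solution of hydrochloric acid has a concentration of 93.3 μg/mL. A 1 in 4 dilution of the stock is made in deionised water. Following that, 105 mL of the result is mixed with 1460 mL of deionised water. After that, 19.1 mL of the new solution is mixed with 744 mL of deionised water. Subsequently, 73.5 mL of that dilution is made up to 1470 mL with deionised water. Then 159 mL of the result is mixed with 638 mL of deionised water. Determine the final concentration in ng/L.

Overall dilution factor = 4 × 14.90 × 39.95 × 20 × 5.013 = 2.39 × 10⁵.
93.3 μg/mL / 2.39 × 10⁵ = 3.91 × 10⁻⁴ μg/mL = 391 ng/L.

391 ng/L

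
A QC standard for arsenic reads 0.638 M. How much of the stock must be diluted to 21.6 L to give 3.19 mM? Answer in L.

0.108 L

3.19 mM = 3.19 × 10⁻³ M.
V₁ = C₂V₂/C₁ = 3.19 × 10⁻³ × 21.6 / 0.638 = 0.108 L.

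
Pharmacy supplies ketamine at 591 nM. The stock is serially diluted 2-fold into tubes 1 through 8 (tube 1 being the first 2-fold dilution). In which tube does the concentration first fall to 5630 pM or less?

Tube n has concentration 591 nM / 2ⁿ.
Need 2ⁿ ≥ 591 nM / 5630 pM = 105, so n ≥ 6.71.
First such tube: n = 7.

tube 7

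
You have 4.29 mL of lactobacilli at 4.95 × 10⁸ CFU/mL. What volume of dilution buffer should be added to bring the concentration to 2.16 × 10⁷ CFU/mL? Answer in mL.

V₂ = C₁V₁/C₂ = 4.95 × 10⁸ × 4.29 / 2.16 × 10⁷ = 98.3 mL.
Diluent to add = V₂ − V₁ = 98.3 − 4.29 = 94.0 mL.

94.0 mL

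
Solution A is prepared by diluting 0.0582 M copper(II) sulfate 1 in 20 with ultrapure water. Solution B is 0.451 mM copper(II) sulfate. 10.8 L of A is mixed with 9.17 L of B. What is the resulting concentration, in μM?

1780 μM

C_A = 0.0582 M / 20 = 2.91 × 10⁻³ M.
C_B = 0.451 mM = 4.51 × 10⁻⁴ M.
C_mix = (C_A·V_A + C_B·V_B)/(V_A + V_B) = (2.91 × 10⁻³×10.8 + 4.51 × 10⁻⁴×9.17) / 19.97 = 1.78 × 10⁻³ M = 1780 μM.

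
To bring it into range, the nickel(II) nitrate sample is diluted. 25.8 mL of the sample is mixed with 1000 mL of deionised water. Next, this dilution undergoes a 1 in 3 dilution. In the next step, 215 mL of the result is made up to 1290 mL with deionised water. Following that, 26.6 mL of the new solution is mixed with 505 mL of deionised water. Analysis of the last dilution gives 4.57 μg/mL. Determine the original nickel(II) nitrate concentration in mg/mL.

65.4 mg/mL

Overall dilution factor = 39.76 × 3 × 6 × 19.98 = 1.43 × 10⁴.
Original = 4.57 μg/mL × 1.43 × 10⁴ = 6.54 × 10⁴ μg/mL = 65.4 mg/mL.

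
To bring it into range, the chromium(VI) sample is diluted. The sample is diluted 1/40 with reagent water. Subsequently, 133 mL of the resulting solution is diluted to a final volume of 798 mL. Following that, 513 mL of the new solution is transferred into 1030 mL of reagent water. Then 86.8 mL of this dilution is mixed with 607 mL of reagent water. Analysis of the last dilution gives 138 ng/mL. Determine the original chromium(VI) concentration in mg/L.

Overall dilution factor = 40 × 6 × 3.008 × 7.993 = 5770.
Original = 138 ng/mL × 5770 = 7.96 × 10⁵ ng/mL = 796 mg/L.

796 mg/L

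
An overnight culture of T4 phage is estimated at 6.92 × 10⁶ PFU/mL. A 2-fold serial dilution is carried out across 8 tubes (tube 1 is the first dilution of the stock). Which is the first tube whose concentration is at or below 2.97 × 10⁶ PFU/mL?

tube 2

Tube n has concentration 6.92 × 10⁶ PFU/mL / 2ⁿ.
Need 2ⁿ ≥ 6.92 × 10⁶ PFU/mL / 2.97 × 10⁶ PFU/mL = 2.33, so n ≥ 1.22.
First such tube: n = 2.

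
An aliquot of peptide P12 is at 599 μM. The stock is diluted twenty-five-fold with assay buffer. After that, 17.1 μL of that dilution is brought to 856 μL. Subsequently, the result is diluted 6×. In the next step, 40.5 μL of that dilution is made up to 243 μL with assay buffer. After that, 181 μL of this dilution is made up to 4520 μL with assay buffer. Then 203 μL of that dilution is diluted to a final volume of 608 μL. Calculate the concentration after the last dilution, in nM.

Overall dilution factor = 25 × 50.06 × 6 × 6 × 24.97 × 2.995 = 3.37 × 10⁶.
599 μM / 3.37 × 10⁶ = 1.78 × 10⁻⁴ μM = 0.178 nM.

0.178 nM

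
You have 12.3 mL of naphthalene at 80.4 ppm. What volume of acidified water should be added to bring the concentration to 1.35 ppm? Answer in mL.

V₂ = C₁V₁/C₂ = 80.4 × 12.3 / 1.35 = 733 mL.
Diluent to add = V₂ − V₁ = 733 − 12.3 = 720 mL.

720 mL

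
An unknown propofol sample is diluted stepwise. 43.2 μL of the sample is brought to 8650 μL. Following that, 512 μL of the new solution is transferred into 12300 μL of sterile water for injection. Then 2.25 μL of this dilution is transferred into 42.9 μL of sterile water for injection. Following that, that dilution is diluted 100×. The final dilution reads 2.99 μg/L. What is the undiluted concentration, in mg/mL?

30.1 mg/mL

Overall dilution factor = 200.2 × 25.02 × 20.07 × 100 = 1.01 × 10⁷.
Original = 2.99 μg/L × 1.01 × 10⁷ = 3.01 × 10⁷ μg/L = 30.1 mg/mL.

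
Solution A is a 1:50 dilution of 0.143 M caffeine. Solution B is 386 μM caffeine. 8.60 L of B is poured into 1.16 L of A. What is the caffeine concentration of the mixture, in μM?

680 μM

C_A = 0.143 M / 50 = 2.86 × 10⁻³ M.
C_B = 386 μM = 3.86 × 10⁻⁴ M.
C_mix = (C_A·V_A + C_B·V_B)/(V_A + V_B) = (2.86 × 10⁻³×1.16 + 3.86 × 10⁻⁴×8.60) / 9.760 = 6.80 × 10⁻⁴ M = 680 μM.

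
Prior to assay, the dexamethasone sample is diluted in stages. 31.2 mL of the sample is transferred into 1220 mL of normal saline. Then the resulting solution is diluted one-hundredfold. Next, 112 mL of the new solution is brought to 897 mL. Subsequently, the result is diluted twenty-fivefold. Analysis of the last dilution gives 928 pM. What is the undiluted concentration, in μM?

745 μM

Overall dilution factor = 40.10 × 100 × 8.009 × 25 = 8.03 × 10⁵.
Original = 928 pM × 8.03 × 10⁵ = 7.45 × 10⁸ pM = 745 μM.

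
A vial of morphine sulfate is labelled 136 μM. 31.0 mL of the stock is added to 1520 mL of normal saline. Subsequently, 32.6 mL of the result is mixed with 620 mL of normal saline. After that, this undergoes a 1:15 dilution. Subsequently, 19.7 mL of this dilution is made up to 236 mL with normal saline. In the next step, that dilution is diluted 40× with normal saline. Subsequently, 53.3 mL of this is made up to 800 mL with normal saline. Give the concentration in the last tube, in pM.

Overall dilution factor = 50.03 × 20.02 × 15 × 11.98 × 40 × 15.01 = 1.08 × 10⁸.
136 μM / 1.08 × 10⁸ = 1.26 × 10⁻⁶ μM = 1.26 pM.

1.26 pM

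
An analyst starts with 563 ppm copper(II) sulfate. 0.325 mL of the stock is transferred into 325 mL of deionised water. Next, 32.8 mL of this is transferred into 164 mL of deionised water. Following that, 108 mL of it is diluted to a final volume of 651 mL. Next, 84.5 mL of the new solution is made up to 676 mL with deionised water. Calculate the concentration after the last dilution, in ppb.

Overall dilution factor = 1001 × 6 × 6.028 × 8 = 2.90 × 10⁵.
563 ppm / 2.90 × 10⁵ = 1.94 × 10⁻³ ppm = 1.94 ppb.

1.94 ppb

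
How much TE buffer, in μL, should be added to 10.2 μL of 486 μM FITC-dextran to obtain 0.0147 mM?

0.0147 mM = 14.7 μM.
V₂ = C₁V₁/C₂ = 486 × 10.2 / 14.7 = 337 μL.
Diluent to add = V₂ − V₁ = 337 − 10.2 = 327 μL.

327 μL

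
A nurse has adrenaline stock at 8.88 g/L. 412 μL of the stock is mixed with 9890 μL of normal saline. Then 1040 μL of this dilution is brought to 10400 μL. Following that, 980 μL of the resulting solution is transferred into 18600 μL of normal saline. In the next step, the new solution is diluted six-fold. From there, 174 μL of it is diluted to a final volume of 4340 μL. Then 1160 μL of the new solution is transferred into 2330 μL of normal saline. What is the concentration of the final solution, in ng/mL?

Overall dilution factor = 25.00 × 10 × 19.98 × 6 × 24.94 × 3.009 = 2.25 × 10⁶.
8.88 g/L / 2.25 × 10⁶ = 3.95 × 10⁻⁶ g/L = 3.95 ng/mL.

3.95 ng/mL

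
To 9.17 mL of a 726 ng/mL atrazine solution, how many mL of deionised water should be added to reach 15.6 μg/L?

418 mL

15.6 μg/L = 15.6 ng/mL.
V₂ = C₁V₁/C₂ = 726 × 9.17 / 15.6 = 427 mL.
Diluent to add = V₂ − V₁ = 427 − 9.17 = 418 mL.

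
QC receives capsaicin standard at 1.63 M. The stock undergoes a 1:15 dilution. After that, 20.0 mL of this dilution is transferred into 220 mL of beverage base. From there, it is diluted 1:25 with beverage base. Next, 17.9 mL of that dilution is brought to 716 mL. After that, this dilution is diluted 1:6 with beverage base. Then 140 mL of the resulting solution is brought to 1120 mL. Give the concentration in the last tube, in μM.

0.189 μM

Overall dilution factor = 15 × 12 × 25 × 40 × 6 × 8 = 8.64 × 10⁶.
1.63 M / 8.64 × 10⁶ = 1.89 × 10⁻⁷ M = 0.189 μM.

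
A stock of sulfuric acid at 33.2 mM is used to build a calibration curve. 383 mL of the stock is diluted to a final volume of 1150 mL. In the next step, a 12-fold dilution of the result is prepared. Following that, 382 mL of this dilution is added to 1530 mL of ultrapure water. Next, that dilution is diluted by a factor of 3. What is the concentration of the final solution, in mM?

0.0614 mM

Overall dilution factor = 3.003 × 12 × 5.005 × 3 = 541.
33.2 mM / 541 = 0.0614 mM.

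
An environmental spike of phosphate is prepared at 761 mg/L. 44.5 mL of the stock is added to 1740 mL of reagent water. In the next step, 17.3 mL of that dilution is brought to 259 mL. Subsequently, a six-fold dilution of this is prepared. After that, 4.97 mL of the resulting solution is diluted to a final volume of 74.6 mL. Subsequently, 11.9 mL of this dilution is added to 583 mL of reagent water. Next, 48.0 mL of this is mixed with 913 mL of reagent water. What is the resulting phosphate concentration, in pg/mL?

14.1 pg/mL

Overall dilution factor = 40.10 × 14.97 × 6 × 15.01 × 49.99 × 20.02 = 5.41 × 10⁷.
761 mg/L / 5.41 × 10⁷ = 1.41 × 10⁻⁵ mg/L = 14.1 pg/mL.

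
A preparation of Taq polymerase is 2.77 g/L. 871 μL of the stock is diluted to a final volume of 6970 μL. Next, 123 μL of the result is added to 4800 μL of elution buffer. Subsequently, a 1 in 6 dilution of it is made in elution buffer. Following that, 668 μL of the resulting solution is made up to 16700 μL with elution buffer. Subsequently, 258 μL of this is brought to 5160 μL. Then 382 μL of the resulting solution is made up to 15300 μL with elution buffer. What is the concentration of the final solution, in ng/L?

Overall dilution factor = 8.002 × 40.02 × 6 × 25 × 20 × 40.05 = 3.85 × 10⁷.
2.77 g/L / 3.85 × 10⁷ = 7.20 × 10⁻⁸ g/L = 72.0 ng/L.

72.0 ng/L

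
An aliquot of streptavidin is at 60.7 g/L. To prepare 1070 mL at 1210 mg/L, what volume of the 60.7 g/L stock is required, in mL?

1210 mg/L = 1.21 g/L.
V₁ = C₂V₂/C₁ = 1.21 × 1070 / 60.7 = 21.3 mL.

21.3 mL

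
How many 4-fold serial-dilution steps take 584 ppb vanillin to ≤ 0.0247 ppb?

Need 4ⁿ ≥ 2.36 × 10⁴, so n ≥ log(2.36 × 10⁴)/log(4) = 7.26.
Minimum whole steps: n = 8.

8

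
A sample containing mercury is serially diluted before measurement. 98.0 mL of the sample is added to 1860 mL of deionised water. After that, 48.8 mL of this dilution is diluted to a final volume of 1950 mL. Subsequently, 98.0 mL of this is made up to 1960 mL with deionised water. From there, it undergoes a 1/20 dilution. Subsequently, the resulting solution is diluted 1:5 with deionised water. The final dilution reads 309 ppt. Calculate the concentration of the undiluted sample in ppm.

Overall dilution factor = 19.98 × 39.96 × 20 × 20 × 5 = 1.60 × 10⁶.
Original = 309 ppt × 1.60 × 10⁶ = 4.93 × 10⁸ ppt = 493 ppm.

493 ppm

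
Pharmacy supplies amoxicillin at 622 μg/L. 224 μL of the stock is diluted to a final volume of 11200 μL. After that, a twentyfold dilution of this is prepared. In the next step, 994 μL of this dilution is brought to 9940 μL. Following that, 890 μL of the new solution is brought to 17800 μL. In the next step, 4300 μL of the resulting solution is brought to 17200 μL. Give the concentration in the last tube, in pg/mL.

0.777 pg/mL

Overall dilution factor = 50 × 20 × 10 × 20 × 4 = 8.00 × 10⁵.
622 μg/L / 8.00 × 10⁵ = 7.77 × 10⁻⁴ μg/L = 0.777 pg/mL.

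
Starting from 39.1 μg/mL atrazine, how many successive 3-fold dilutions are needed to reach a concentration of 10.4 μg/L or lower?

8

Need 3ⁿ ≥ 3760, so n ≥ log(3760)/log(3) = 7.49.
Minimum whole steps: n = 8.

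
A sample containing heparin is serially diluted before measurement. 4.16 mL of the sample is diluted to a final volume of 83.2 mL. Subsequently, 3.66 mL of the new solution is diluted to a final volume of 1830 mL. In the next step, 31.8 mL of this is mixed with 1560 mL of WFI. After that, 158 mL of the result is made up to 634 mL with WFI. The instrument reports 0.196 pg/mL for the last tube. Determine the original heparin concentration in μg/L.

394 μg/L

Overall dilution factor = 20 × 500 × 50.06 × 4.013 = 2.01 × 10⁶.
Original = 0.196 pg/mL × 2.01 × 10⁶ = 3.94 × 10⁵ pg/mL = 394 μg/L.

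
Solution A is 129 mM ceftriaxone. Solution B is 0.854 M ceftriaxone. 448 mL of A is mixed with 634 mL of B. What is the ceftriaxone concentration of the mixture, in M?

C_B = 0.854 M = 854 mM.
C_mix = (C_A·V_A + C_B·V_B)/(V_A + V_B) = (129×448 + 854×634) / 1082 = 554 mM = 0.554 M.

0.554 M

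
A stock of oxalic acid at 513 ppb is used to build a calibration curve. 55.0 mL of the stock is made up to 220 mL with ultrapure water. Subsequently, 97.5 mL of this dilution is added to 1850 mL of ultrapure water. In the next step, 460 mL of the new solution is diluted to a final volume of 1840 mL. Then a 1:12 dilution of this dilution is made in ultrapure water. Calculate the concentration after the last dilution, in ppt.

Overall dilution factor = 4 × 19.97 × 4 × 12 = 3835.
513 ppb / 3835 = 0.134 ppb = 134 ppt.

134 ppt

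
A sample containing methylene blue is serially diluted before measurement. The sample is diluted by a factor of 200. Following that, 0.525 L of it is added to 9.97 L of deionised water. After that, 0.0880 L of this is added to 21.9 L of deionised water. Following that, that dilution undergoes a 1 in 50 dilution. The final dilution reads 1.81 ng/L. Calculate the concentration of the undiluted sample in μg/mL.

Overall dilution factor = 200 × 19.99 × 249.9 × 50 = 4.99 × 10⁷.
Original = 1.81 ng/L × 4.99 × 10⁷ = 9.04 × 10⁷ ng/L = 90.4 μg/mL.

90.4 μg/mL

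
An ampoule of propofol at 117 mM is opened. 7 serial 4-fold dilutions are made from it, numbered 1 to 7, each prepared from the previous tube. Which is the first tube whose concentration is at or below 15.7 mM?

Tube n has concentration 117 mM / 4ⁿ.
Need 4ⁿ ≥ 117 mM / 15.7 mM = 7.45, so n ≥ 1.45.
First such tube: n = 2.

tube 2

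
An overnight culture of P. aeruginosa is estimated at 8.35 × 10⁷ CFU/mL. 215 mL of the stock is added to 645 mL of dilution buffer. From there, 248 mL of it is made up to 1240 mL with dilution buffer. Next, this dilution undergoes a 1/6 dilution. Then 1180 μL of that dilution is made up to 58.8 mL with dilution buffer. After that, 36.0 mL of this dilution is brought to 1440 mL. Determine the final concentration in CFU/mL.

Overall dilution factor = 4 × 5 × 6 × 49.83 × 40 = 2.39 × 10⁵.
8.35 × 10⁷ CFU/mL / 2.39 × 10⁵ = 349 CFU/mL.

349 CFU/mL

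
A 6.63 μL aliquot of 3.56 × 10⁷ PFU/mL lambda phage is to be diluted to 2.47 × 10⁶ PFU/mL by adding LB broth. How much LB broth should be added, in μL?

V₂ = C₁V₁/C₂ = 3.56 × 10⁷ × 6.63 / 2.47 × 10⁶ = 95.6 μL.
Diluent to add = V₂ − V₁ = 95.6 − 6.63 = 88.9 μL.

88.9 μL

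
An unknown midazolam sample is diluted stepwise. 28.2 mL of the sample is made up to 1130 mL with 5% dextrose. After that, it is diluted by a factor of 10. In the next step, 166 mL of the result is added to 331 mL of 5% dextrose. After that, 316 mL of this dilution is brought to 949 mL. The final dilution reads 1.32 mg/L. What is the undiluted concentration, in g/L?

Overall dilution factor = 40.07 × 10 × 2.994 × 3.003 = 3603.
Original = 1.32 mg/L × 3603 = 4756 mg/L = 4.76 g/L.

4.76 g/L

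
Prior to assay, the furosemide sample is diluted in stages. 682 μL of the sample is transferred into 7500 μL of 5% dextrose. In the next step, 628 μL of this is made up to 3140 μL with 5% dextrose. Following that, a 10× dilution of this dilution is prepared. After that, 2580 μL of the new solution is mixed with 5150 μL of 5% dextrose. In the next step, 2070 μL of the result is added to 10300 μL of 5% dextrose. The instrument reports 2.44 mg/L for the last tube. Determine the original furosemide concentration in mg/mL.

Overall dilution factor = 12.00 × 5 × 10 × 2.996 × 5.976 = 1.07 × 10⁴.
Original = 2.44 mg/L × 1.07 × 10⁴ = 2.62 × 10⁴ mg/L = 26.2 mg/mL.

26.2 mg/mL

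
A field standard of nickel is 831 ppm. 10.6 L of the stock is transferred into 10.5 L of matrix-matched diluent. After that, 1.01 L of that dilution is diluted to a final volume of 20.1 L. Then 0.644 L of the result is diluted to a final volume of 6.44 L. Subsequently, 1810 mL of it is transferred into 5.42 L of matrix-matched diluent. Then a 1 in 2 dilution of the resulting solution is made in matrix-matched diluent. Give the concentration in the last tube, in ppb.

263 ppb

Overall dilution factor = 1.991 × 19.90 × 10 × 3.994 × 2 = 3165.
831 ppm / 3165 = 0.263 ppm = 263 ppb.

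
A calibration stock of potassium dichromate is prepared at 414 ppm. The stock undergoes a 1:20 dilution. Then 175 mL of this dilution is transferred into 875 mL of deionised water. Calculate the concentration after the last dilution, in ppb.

3450 ppb

Overall dilution factor = 20 × 6 = 120.
414 ppm / 120 = 3.45 ppm = 3450 ppb.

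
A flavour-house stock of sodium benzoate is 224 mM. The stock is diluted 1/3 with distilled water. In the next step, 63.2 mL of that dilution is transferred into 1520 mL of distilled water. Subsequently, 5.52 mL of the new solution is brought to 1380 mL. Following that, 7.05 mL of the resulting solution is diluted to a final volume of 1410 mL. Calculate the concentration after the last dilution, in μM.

Overall dilution factor = 3 × 25.05 × 250 × 200 = 3.76 × 10⁶.
224 mM / 3.76 × 10⁶ = 5.96 × 10⁻⁵ mM = 0.0596 μM.

0.0596 μM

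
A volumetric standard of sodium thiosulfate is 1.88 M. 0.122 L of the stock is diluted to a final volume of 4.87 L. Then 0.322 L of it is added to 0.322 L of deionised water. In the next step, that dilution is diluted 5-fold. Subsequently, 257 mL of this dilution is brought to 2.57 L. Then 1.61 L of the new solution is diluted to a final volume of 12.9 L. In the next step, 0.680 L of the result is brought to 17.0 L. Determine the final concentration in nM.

Overall dilution factor = 39.92 × 2 × 5 × 10 × 8.012 × 25 = 8.00 × 10⁵.
1.88 M / 8.00 × 10⁵ = 2.35 × 10⁻⁶ M = 2350 nM.

2350 nM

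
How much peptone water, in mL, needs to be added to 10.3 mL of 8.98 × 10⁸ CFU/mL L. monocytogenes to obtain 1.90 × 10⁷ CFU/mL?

V₂ = C₁V₁/C₂ = 8.98 × 10⁸ × 10.3 / 1.90 × 10⁷ = 487 mL.
Diluent to add = V₂ − V₁ = 487 − 10.3 = 477 mL.

477 mL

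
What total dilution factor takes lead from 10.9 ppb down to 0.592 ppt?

Factor = C₀/C_target = 10.9 ppb / 0.592 ppt = 1.84 × 10⁴.

1.84 × 10⁴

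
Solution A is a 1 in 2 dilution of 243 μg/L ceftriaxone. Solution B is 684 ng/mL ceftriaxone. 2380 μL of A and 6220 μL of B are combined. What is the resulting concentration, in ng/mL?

528 ng/mL

C_A = 243 μg/L / 2 = 122 μg/L.
C_B = 684 ng/mL = 684 μg/L.
C_mix = (C_A·V_A + C_B·V_B)/(V_A + V_B) = (122×2380 + 684×6220) / 8600 = 528 μg/L = 528 ng/mL.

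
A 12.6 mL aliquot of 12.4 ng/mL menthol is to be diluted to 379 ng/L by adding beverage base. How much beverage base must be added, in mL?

379 ng/L = 0.379 ng/mL.
V₂ = C₁V₁/C₂ = 12.4 × 12.6 / 0.379 = 412 mL.
Diluent to add = V₂ − V₁ = 412 − 12.6 = 400 mL.

400 mL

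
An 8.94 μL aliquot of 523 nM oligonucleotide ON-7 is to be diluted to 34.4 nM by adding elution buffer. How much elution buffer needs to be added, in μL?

127 μL

V₂ = C₁V₁/C₂ = 523 × 8.94 / 34.4 = 136 μL.
Diluent to add = V₂ − V₁ = 136 − 8.94 = 127 μL.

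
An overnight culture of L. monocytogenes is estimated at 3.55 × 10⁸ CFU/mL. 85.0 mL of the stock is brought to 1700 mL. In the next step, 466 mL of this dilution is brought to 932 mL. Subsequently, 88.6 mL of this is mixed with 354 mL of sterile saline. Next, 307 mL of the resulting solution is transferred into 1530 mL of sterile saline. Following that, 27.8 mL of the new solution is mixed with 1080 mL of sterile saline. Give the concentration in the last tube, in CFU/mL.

7450 CFU/mL

Overall dilution factor = 20 × 2 × 4.995 × 5.984 × 39.85 = 4.76 × 10⁴.
3.55 × 10⁸ CFU/mL / 4.76 × 10⁴ = 7450 CFU/mL.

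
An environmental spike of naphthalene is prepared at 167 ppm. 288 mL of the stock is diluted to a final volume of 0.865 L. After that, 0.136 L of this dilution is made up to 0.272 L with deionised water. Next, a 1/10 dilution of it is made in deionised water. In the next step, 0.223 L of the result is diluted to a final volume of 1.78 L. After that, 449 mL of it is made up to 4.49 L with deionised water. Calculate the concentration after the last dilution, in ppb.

34.8 ppb

Overall dilution factor = 3.003 × 2 × 10 × 7.982 × 10 = 4795.
167 ppm / 4795 = 0.0348 ppm = 34.8 ppb.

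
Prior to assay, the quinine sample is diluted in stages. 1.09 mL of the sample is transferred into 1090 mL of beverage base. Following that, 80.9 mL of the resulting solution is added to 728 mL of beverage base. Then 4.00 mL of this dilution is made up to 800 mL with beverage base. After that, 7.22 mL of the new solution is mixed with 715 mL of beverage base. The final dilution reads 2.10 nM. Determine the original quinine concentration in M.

Overall dilution factor = 1001 × 9.999 × 200 × 100.0 = 2.00 × 10⁸.
Original = 2.10 nM × 2.00 × 10⁸ = 4.20 × 10⁸ nM = 0.420 M.

0.420 M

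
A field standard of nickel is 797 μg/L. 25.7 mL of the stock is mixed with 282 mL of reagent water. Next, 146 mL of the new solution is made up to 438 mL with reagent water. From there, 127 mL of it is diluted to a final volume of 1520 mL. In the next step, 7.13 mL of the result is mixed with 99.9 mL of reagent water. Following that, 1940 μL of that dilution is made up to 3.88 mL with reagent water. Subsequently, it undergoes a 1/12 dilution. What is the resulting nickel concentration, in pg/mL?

5.15 pg/mL

Overall dilution factor = 11.97 × 3 × 11.97 × 15.01 × 2 × 12 = 1.55 × 10⁵.
797 μg/L / 1.55 × 10⁵ = 5.15 × 10⁻³ μg/L = 5.15 pg/mL.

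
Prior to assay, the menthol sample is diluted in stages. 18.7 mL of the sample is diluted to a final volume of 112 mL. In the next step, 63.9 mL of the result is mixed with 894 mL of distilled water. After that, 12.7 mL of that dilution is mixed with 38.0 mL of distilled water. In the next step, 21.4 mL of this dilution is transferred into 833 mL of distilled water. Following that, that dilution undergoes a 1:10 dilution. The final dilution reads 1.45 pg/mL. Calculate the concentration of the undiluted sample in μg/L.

Overall dilution factor = 5.989 × 14.99 × 3.992 × 39.93 × 10 = 1.43 × 10⁵.
Original = 1.45 pg/mL × 1.43 × 10⁵ = 2.07 × 10⁵ pg/mL = 207 μg/L.

207 μg/L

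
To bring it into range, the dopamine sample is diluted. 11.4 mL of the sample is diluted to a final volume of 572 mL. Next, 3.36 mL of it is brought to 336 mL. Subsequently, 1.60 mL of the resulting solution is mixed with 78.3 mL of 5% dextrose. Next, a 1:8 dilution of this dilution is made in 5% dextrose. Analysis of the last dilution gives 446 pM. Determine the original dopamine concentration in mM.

Overall dilution factor = 50.18 × 100 × 49.94 × 8 = 2.00 × 10⁶.
Original = 446 pM × 2.00 × 10⁶ = 8.94 × 10⁸ pM = 0.894 mM.

0.894 mM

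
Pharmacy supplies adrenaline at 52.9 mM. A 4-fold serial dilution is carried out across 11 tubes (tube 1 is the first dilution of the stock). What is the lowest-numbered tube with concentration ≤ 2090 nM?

tube 8

Tube n has concentration 52.9 mM / 4ⁿ.
Need 4ⁿ ≥ 52.9 mM / 2090 nM = 2.53 × 10⁴, so n ≥ 7.31.
First such tube: n = 8.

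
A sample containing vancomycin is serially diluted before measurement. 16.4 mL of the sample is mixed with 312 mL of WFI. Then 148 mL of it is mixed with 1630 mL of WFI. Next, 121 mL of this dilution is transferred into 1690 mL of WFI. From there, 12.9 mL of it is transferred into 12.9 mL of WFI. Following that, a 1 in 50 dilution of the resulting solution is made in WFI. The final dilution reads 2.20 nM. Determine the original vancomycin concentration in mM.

0.792 mM

Overall dilution factor = 20.02 × 12.01 × 14.97 × 2 × 50 = 3.60 × 10⁵.
Original = 2.20 nM × 3.60 × 10⁵ = 7.92 × 10⁵ nM = 0.792 mM.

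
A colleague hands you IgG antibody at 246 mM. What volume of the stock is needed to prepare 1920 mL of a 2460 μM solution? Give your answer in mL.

2460 μM = 2.46 mM.
V₁ = C₂V₂/C₁ = 2.46 × 1920 / 246 = 19.2 mL.

19.2 mL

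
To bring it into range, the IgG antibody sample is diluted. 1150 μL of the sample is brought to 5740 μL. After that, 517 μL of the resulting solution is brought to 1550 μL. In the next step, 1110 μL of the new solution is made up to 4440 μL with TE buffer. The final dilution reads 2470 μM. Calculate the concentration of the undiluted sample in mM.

Overall dilution factor = 4.991 × 2.998 × 4 = 59.9.
Original = 2470 μM × 59.9 = 1.48 × 10⁵ μM = 148 mM.

148 mM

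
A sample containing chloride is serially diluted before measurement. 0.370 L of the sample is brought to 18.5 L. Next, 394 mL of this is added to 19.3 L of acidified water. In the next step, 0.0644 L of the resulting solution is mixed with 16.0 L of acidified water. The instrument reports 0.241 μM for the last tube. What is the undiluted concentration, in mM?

Overall dilution factor = 50 × 49.98 × 249.4 = 6.23 × 10⁵.
Original = 0.241 μM × 6.23 × 10⁵ = 1.50 × 10⁵ μM = 150 mM.

150 mM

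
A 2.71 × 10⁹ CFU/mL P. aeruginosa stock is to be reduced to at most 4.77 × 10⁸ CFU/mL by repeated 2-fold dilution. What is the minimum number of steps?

3

Need 2ⁿ ≥ 5.68, so n ≥ log(5.68)/log(2) = 2.51.
Minimum whole steps: n = 3.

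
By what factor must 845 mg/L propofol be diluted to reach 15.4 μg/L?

5.49 × 10⁴

Factor = C₀/C_target = 845 mg/L / 15.4 μg/L = 5.49 × 10⁴.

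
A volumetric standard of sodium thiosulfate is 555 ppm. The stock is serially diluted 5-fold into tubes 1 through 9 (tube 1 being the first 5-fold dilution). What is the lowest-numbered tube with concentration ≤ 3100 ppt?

Tube n has concentration 555 ppm / 5ⁿ.
Need 5ⁿ ≥ 555 ppm / 3100 ppt = 1.79 × 10⁵, so n ≥ 7.52.
First such tube: n = 8.

tube 8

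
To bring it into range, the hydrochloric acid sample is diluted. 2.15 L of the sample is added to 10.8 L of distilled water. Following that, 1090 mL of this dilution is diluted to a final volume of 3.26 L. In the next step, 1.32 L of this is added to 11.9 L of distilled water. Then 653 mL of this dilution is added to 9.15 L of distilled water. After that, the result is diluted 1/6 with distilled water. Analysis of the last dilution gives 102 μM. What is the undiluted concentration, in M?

Overall dilution factor = 6.023 × 2.991 × 10.02 × 15.01 × 6 = 1.63 × 10⁴.
Original = 102 μM × 1.63 × 10⁴ = 1.66 × 10⁶ μM = 1.66 M.

1.66 M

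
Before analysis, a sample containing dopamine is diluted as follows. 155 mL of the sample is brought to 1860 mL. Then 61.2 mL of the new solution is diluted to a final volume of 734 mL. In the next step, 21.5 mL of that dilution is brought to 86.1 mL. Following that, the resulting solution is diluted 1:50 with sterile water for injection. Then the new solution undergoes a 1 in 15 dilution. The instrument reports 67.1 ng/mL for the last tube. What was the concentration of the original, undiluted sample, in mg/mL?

29.0 mg/mL

Overall dilution factor = 12 × 11.99 × 4.005 × 50 × 15 = 4.32 × 10⁵.
Original = 67.1 ng/mL × 4.32 × 10⁵ = 2.90 × 10⁷ ng/mL = 29.0 mg/mL.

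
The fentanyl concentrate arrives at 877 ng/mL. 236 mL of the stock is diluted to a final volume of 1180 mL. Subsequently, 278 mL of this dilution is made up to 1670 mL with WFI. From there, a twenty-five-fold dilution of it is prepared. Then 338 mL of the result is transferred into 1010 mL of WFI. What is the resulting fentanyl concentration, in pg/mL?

Overall dilution factor = 5 × 6.007 × 25 × 3.988 = 2995.
877 ng/mL / 2995 = 0.293 ng/mL = 293 pg/mL.

293 pg/mL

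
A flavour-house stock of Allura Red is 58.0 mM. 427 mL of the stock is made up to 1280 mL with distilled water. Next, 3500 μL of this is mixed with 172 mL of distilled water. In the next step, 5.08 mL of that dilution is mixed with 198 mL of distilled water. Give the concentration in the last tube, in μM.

9.65 μM

Overall dilution factor = 2.998 × 50.14 × 39.98 = 6009.
58.0 mM / 6009 = 9.65 × 10⁻³ mM = 9.65 μM.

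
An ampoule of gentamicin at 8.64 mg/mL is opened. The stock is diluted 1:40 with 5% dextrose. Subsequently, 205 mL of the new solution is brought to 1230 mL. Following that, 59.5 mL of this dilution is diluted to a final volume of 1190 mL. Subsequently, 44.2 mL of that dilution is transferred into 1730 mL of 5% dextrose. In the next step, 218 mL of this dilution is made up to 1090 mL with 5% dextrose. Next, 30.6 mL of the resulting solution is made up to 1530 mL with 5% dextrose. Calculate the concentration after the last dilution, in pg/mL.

179 pg/mL

Overall dilution factor = 40 × 6 × 20 × 40.14 × 5 × 50 = 4.82 × 10⁷.
8.64 mg/mL / 4.82 × 10⁷ = 1.79 × 10⁻⁷ mg/mL = 179 pg/mL.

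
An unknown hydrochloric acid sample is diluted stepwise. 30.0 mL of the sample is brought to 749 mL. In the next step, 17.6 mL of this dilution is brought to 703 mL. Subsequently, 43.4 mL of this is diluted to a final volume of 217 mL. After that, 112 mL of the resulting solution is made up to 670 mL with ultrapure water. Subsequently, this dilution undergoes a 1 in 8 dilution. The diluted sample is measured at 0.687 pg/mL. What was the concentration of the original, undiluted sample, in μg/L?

164 μg/L

Overall dilution factor = 24.97 × 39.94 × 5 × 5.982 × 8 = 2.39 × 10⁵.
Original = 0.687 pg/mL × 2.39 × 10⁵ = 1.64 × 10⁵ pg/mL = 164 μg/L.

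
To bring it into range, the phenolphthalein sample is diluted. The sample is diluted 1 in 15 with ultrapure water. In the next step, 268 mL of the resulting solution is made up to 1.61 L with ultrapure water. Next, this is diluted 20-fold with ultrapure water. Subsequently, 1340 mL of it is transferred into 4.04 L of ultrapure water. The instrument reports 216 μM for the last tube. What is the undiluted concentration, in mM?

1560 mM

Overall dilution factor = 15 × 6.007 × 20 × 4.015 = 7236.
Original = 216 μM × 7236 = 1.56 × 10⁶ μM = 1560 mM.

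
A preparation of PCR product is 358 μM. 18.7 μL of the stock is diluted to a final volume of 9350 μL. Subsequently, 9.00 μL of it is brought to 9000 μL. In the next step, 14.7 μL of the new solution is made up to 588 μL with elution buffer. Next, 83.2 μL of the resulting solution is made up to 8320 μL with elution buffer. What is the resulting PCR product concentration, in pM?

0.179 pM

Overall dilution factor = 500 × 1000 × 40 × 100 = 2.00 × 10⁹.
358 μM / 2.00 × 10⁹ = 1.79 × 10⁻⁷ μM = 0.179 pM.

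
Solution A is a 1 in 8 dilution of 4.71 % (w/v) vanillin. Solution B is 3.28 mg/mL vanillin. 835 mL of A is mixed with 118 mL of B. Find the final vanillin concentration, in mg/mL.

C_A = 4.71 % (w/v) / 8 = 0.589 % (w/v).
C_B = 3.28 mg/mL = 0.328 % (w/v).
C_mix = (C_A·V_A + C_B·V_B)/(V_A + V_B) = (0.589×835 + 0.328×118) / 953.0 = 0.556 % (w/v) = 5.56 mg/mL.

5.56 mg/mL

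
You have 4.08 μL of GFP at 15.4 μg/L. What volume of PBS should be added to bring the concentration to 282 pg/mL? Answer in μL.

282 pg/mL = 0.282 μg/L.
V₂ = C₁V₁/C₂ = 15.4 × 4.08 / 0.282 = 223 μL.
Diluent to add = V₂ − V₁ = 223 − 4.08 = 219 μL.

219 μL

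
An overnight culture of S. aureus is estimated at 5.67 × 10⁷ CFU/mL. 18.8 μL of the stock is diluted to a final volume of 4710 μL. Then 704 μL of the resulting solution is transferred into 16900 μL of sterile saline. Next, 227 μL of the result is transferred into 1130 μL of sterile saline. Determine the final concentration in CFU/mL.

1510 CFU/mL

Overall dilution factor = 250.5 × 25.01 × 5.978 = 3.75 × 10⁴.
5.67 × 10⁷ CFU/mL / 3.75 × 10⁴ = 1510 CFU/mL.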